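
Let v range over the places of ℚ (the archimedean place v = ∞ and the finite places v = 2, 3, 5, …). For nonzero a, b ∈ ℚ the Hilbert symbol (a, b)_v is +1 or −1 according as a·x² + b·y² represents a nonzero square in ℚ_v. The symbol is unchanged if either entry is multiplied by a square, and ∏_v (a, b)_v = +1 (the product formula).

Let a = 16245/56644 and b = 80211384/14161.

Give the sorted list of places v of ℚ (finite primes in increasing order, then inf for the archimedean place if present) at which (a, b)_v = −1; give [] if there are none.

[2, 3]

(a, b) ≡ (5, 2046) mod (ℚ^×)²; places V = {2, 3, 5, 7, 11, 17, 19, 31, ∞}.
(a,b)_2: α=-2, β=3; u≡5, v≡7 (mod 8); ε(u)ε(v)=0·1, αω(v)=-2·0, βω(u)=3·1; sum ≡ 1  ⇒  -1.
(a,b)_19: α=2, u≡9; β=0, v≡12 (mod 19); (9|19)=+1, (12|19)=-1; sign (−1)^0·+1^0·-1^2 = +1.
(a,b)_11: α=0, u≡4; β=3, v≡7 (mod 11); (4|11)=+1, (7|11)=-1; sign (−1)^0·+1^3·-1^0 = +1.
(a,b)_∞: sgn(5)=+, sgn(2046)=+, so +1.
(a,b)_31: α=0, u≡9; β=1, v≡28 (mod 31); (9|31)=+1, (28|31)=+1; sign (−1)^0·+1^1·+1^0 = +1.
(a,b)_17: α=-2, u≡3; β=-2, v≡11 (mod 17); (3|17)=-1, (11|17)=-1; sign (−1)^0·-1^-2·-1^-2 = +1.
(a,b)_5: α=1, u≡1; β=0, v≡4 (mod 5); (1|5)=+1, (4|5)=+1; sign (−1)^0·+1^0·+1^1 = +1.
(a,b)_7: α=-2, u≡5; β=-2, v≡4 (mod 7); (5|7)=-1, (4|7)=+1; sign (−1)^0·-1^-2·+1^-2 = +1.
(a,b)_3: α=2, u≡2; β=5, v≡1 (mod 3); (2|3)=-1, (1|3)=+1; sign (−1)^0·-1^5·+1^2 = -1.
(5, 2046 / ℚ) ramifies at {2, 3}: a division algebra.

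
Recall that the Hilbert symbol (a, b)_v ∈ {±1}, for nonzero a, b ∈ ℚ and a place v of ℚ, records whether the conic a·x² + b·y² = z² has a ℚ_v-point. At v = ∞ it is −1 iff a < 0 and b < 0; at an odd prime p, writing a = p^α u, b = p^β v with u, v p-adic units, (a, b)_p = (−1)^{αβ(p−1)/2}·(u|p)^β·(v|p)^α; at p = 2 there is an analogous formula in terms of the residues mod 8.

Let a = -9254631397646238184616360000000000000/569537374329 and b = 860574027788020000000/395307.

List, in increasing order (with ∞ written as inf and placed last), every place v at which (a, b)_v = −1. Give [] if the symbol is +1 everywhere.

Mod squares: a ≡ -56810, b ≡ 2415. Check v ∈ {∞, 2, 3, 5, 7, 11, 13, 17, 19, 23}.
v=11: a=11^-6·(≡9), b=11^-4·(≡8) mod 11; (9|11)=+1, (8|11)=-1; (−1)^{-6·-4·5}·(+1)^-4·(-1)^-6 = +1.
v=2: v_2(a)=15, v_2(b)=8; units ≡ 3, 7 (mod 8); ε·ε+αω+βω = 1·1+15·0+8·1 ≡ 1  ⇒  (a,b)_2 = -1.
v=13: a=13^7·(≡11), b=13^4·(≡9) mod 13; (11|13)=-1, (9|13)=+1; (−1)^{7·4·6}·(-1)^4·(+1)^7 = +1.
v=5: a=5^13·(≡2), b=5^7·(≡3) mod 5; (2|5)=-1, (3|5)=-1; (−1)^{13·7·2}·(-1)^7·(-1)^13 = +1.
v=3: a=3^-8·(≡1), b=3^-3·(≡1) mod 3; (1|3)=+1, (1|3)=+1; (−1)^{-8·-3·1}·(+1)^-3·(+1)^-8 = +1.
v=23: a=23^5·(≡20), b=23^3·(≡3) mod 23; (20|23)=-1, (3|23)=+1; (−1)^{5·3·11}·(-1)^3·(+1)^5 = +1.
v=7: a=7^-2·(≡2), b=7^3·(≡1) mod 7; (2|7)=+1, (1|7)=+1; (−1)^{-2·3·3}·(+1)^3·(+1)^-2 = +1.
v=17: a=17^4·(≡13), b=17^0·(≡2) mod 17; (13|17)=+1, (2|17)=+1; (−1)^{4·0·8}·(+1)^0·(+1)^4 = +1.
v=∞: -56810 < 0 and 2415 > 0  ⇒  (a,b)_∞ = +1.
v=19: a=19^3·(≡8), b=19^2·(≡13) mod 19; (8|19)=-1, (13|19)=-1; (−1)^{3·2·9}·(-1)^2·(-1)^3 = -1.
(-56810, 2415 / ℚ) ramifies at {2, 19}: a division algebra.

[2, 19]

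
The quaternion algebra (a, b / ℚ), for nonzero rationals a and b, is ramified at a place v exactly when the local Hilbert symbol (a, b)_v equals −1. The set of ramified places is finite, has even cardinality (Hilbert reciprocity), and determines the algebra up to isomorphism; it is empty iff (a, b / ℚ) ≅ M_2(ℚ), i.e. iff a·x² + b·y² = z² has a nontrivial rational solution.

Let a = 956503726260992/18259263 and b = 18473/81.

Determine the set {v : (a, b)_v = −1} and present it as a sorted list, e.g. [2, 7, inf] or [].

[7, 17, 29, 43]

Mod squares: a ≡ 2085366829, b ≡ 377. Check v ∈ {∞, 2, 3, 7, 11, 13, 17, 23, 29, 43, 47}.
v=43: a=43^1·(≡40), b=43^0·(≡12) mod 43; (40|43)=+1, (12|43)=-1; (−1)^{1·0·21}·(+1)^0·(-1)^1 = -1.
v=3: a=3^-8·(≡1), b=3^-4·(≡2) mod 3; (1|3)=+1, (2|3)=-1; (−1)^{-8·-4·1}·(+1)^-4·(-1)^-8 = +1.
v=29: a=29^3·(≡11), b=29^1·(≡5) mod 29; (11|29)=-1, (5|29)=+1; (−1)^{3·1·14}·(-1)^1·(+1)^3 = -1.
v=17: a=17^1·(≡12), b=17^0·(≡10) mod 17; (12|17)=-1, (10|17)=-1; (−1)^{1·0·8}·(-1)^0·(-1)^1 = -1.
v=∞: 2085366829 > 0 and 377 > 0  ⇒  (a,b)_∞ = +1.
v=2: v_2(a)=8, v_2(b)=0; units ≡ 5, 1 (mod 8); ε·ε+αω+βω = 0·0+8·0+0·1 ≡ 0  ⇒  (a,b)_2 = +1.
v=13: a=13^1·(≡3), b=13^1·(≡10) mod 13; (3|13)=+1, (10|13)=+1; (−1)^{1·1·6}·(+1)^1·(+1)^1 = +1.
v=23: a=23^-1·(≡17), b=23^0·(≡8) mod 23; (17|23)=-1, (8|23)=+1; (−1)^{-1·0·11}·(-1)^0·(+1)^-1 = +1.
v=11: a=11^-2·(≡6), b=11^0·(≡1) mod 11; (6|11)=-1, (1|11)=+1; (−1)^{-2·0·5}·(-1)^0·(+1)^-2 = +1.
v=7: a=7^3·(≡3), b=7^2·(≡5) mod 7; (3|7)=-1, (5|7)=-1; (−1)^{3·2·3}·(-1)^2·(-1)^3 = -1.
v=47: a=47^1·(≡28), b=47^0·(≡36) mod 47; (28|47)=+1, (36|47)=+1; (−1)^{1·0·23}·(+1)^0·(+1)^1 = +1.
|Ram(2085366829, 377)| = 4, even; anisotropic at {7, 17, 29, 43}.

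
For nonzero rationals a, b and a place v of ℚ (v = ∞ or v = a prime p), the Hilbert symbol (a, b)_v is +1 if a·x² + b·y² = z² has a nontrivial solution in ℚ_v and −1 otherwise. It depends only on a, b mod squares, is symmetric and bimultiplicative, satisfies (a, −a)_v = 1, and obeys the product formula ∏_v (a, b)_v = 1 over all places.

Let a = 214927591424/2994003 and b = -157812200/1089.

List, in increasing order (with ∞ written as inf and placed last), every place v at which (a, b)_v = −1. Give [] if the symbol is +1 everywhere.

Mod squares: a ≡ 76038, b ≡ -9338. Check v ∈ {∞, 2, 3, 5, 7, 11, 13, 19, 23, 29, 37}.
v=7: a=7^2·(≡1), b=7^1·(≡5) mod 7; (1|7)=+1, (5|7)=-1; (−1)^{2·1·3}·(+1)^1·(-1)^2 = +1.
v=∞: 76038 > 0 and -9338 < 0  ⇒  (a,b)_∞ = +1.
v=23: a=23^1·(≡22), b=23^1·(≡18) mod 23; (22|23)=-1, (18|23)=+1; (−1)^{1·1·11}·(-1)^1·(+1)^1 = +1.
v=37: a=37^-2·(≡21), b=37^0·(≡31) mod 37; (21|37)=+1, (31|37)=-1; (−1)^{-2·0·18}·(+1)^0·(-1)^-2 = +1.
v=13: a=13^2·(≡10), b=13^2·(≡12) mod 13; (10|13)=+1, (12|13)=+1; (−1)^{2·2·6}·(+1)^2·(+1)^2 = +1.
v=11: a=11^0·(≡7), b=11^-2·(≡9) mod 11; (7|11)=-1, (9|11)=+1; (−1)^{0·-2·5}·(-1)^-2·(+1)^0 = +1.
v=2: v_2(a)=11, v_2(b)=3; units ≡ 3, 3 (mod 8); ε·ε+αω+βω = 1·1+11·1+3·1 ≡ 1  ⇒  (a,b)_2 = -1.
v=3: a=3^-7·(≡2), b=3^-2·(≡1) mod 3; (2|3)=-1, (1|3)=+1; (−1)^{-7·-2·1}·(-1)^-2·(+1)^-7 = +1.
v=5: a=5^0·(≡3), b=5^2·(≡3) mod 5; (3|5)=-1, (3|5)=-1; (−1)^{0·2·2}·(-1)^2·(-1)^0 = +1.
v=29: a=29^1·(≡8), b=29^1·(≡14) mod 29; (8|29)=-1, (14|29)=-1; (−1)^{1·1·14}·(-1)^1·(-1)^1 = +1.
v=19: a=19^1·(≡12), b=19^0·(≡15) mod 19; (12|19)=-1, (15|19)=-1; (−1)^{1·0·9}·(-1)^0·(-1)^1 = -1.
Ram(76038, -9338) = {2, 19}; no ℚ_2-point on the conic.

[2, 19]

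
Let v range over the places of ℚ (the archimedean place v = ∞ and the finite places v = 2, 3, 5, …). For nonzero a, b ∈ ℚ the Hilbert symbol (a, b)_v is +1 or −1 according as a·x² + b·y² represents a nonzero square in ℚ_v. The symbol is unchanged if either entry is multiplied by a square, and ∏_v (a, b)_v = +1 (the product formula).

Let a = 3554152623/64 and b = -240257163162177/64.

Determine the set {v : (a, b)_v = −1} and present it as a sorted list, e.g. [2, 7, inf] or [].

[2, 7]

(a, b) ≡ (7, -1073) mod (ℚ^×)²; places V = {2, 3, 7, 29, 37, ∞}.
(a,b)_∞: sgn(7)=+, sgn(-1073)=−, so +1.
(a,b)_7: α=3, u≡1; β=4, v≡3 (mod 7); (1|7)=+1, (3|7)=-1; sign (−1)^0·+1^4·-1^3 = -1.
(a,b)_37: α=2, u≡16; β=3, v≡35 (mod 37); (16|37)=+1, (35|37)=-1; sign (−1)^0·+1^3·-1^2 = +1.
(a,b)_3: α=2, u≡1; β=4, v≡1 (mod 3); (1|3)=+1, (1|3)=+1; sign (−1)^0·+1^4·+1^2 = +1.
(a,b)_2: α=-6, β=-6; u≡7, v≡7 (mod 8); ε(u)ε(v)=1·1, αω(v)=-6·0, βω(u)=-6·0; sum ≡ 1  ⇒  -1.
(a,b)_29: α=2, u≡13; β=3, v≡2 (mod 29); (13|29)=+1, (2|29)=-1; sign (−1)^0·+1^3·-1^2 = +1.
Ram(7, -1073) = {2, 7}; no ℚ_2-point on the conic.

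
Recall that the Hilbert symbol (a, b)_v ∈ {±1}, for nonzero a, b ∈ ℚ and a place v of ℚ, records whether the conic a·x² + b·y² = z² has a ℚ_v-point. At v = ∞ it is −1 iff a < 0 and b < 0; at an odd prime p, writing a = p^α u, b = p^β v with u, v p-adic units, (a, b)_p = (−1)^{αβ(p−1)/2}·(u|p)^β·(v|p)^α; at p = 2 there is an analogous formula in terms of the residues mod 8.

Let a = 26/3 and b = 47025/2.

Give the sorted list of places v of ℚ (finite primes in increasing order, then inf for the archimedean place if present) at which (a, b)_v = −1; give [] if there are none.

(a, b) ≡ (78, 418) mod (ℚ^×)²; places V = {2, 3, 5, 11, 13, 19, ∞}.
(a,b)_2: α=1, β=-1; u≡7, v≡1 (mod 8); ε(u)ε(v)=1·0, αω(v)=1·0, βω(u)=-1·0; sum ≡ 0  ⇒  +1.
(a,b)_5: α=0, u≡2; β=2, v≡3 (mod 5); (2|5)=-1, (3|5)=-1; sign (−1)^0·-1^2·-1^0 = +1.
(a,b)_19: α=0, u≡15; β=1, v≡12 (mod 19); (15|19)=-1, (12|19)=-1; sign (−1)^0·-1^1·-1^0 = -1.
(a,b)_3: α=-1, u≡2; β=2, v≡1 (mod 3); (2|3)=-1, (1|3)=+1; sign (−1)^0·-1^2·+1^-1 = +1.
(a,b)_11: α=0, u≡5; β=1, v≡9 (mod 11); (5|11)=+1, (9|11)=+1; sign (−1)^0·+1^1·+1^0 = +1.
(a,b)_∞: sgn(78)=+, sgn(418)=+, so +1.
(a,b)_13: α=1, u≡5; β=0, v≡2 (mod 13); (5|13)=-1, (2|13)=-1; sign (−1)^0·-1^0·-1^1 = -1.
Ram(78, 418) = {13, 19}; no ℚ_13-point on the conic.

[13, 19]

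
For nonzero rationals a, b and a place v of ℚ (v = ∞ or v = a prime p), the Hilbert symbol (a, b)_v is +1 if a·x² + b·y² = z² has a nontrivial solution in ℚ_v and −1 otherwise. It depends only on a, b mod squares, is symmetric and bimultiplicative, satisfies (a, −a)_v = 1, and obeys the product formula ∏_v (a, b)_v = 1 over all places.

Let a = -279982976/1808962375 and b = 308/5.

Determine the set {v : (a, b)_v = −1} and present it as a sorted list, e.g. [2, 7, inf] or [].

Mod squares: a ≡ -770, b ≡ 385. Check v ∈ {∞, 2, 5, 7, 11, 13, 31, 37, 43}.
v=2: v_2(a)=7, v_2(b)=2; units ≡ 7, 1 (mod 8); ε·ε+αω+βω = 1·0+7·0+2·0 ≡ 0  ⇒  (a,b)_2 = +1.
v=13: a=13^2·(≡10), b=13^0·(≡7) mod 13; (10|13)=+1, (7|13)=-1; (−1)^{2·0·6}·(+1)^0·(-1)^2 = +1.
v=7: a=7^1·(≡4), b=7^1·(≡6) mod 7; (4|7)=+1, (6|7)=-1; (−1)^{1·1·3}·(+1)^1·(-1)^1 = +1.
v=43: a=43^2·(≡17), b=43^0·(≡10) mod 43; (17|43)=+1, (10|43)=+1; (−1)^{2·0·21}·(+1)^0·(+1)^2 = +1.
v=5: a=5^-3·(≡1), b=5^-1·(≡3) mod 5; (1|5)=+1, (3|5)=-1; (−1)^{-3·-1·2}·(+1)^-1·(-1)^-3 = -1.
v=37: a=37^-2·(≡9), b=37^0·(≡32) mod 37; (9|37)=+1, (32|37)=-1; (−1)^{-2·0·18}·(+1)^0·(-1)^-2 = +1.
v=11: a=11^-1·(≡8), b=11^1·(≡10) mod 11; (8|11)=-1, (10|11)=-1; (−1)^{-1·1·5}·(-1)^1·(-1)^-1 = -1.
v=∞: -770 < 0 and 385 > 0  ⇒  (a,b)_∞ = +1.
v=31: a=31^-2·(≡4), b=31^0·(≡12) mod 31; (4|31)=+1, (12|31)=-1; (−1)^{-2·0·15}·(+1)^0·(-1)^-2 = +1.
|Ram(-770, 385)| = 2, even; anisotropic at {5, 11}.

[5, 11]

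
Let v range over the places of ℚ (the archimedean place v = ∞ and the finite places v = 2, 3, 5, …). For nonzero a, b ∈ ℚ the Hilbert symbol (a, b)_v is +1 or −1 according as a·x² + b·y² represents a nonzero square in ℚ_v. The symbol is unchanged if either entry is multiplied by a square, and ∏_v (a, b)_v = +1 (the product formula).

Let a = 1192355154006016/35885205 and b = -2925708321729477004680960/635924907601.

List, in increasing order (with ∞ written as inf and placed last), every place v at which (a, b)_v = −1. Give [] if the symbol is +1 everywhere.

[3, 5, 7, 13]

(a, b) ≡ (5, -15015) mod (ℚ^×)²; places V = {2, 3, 5, 7, 11, 13, 19, 47, ∞}.
(a,b)_11: α=4, u≡5; β=7, v≡7 (mod 11); (5|11)=+1, (7|11)=-1; sign (−1)^0·+1^7·-1^4 = +1.
(a,b)_19: α=-2, u≡11; β=-4, v≡14 (mod 19); (11|19)=+1, (14|19)=-1; sign (−1)^0·+1^-4·-1^-2 = +1.
(a,b)_5: α=-1, u≡1; β=1, v≡3 (mod 5); (1|5)=+1, (3|5)=-1; sign (−1)^0·+1^1·-1^-1 = -1.
(a,b)_3: α=-2, u≡2; β=3, v≡2 (mod 3); (2|3)=-1, (2|3)=-1; sign (−1)^0·-1^3·-1^-2 = -1.
(a,b)_∞: sgn(5)=+, sgn(-15015)=−, so +1.
(a,b)_7: α=6, u≡3; β=11, v≡1 (mod 7); (3|7)=-1, (1|7)=+1; sign (−1)^0·-1^11·+1^6 = -1.
(a,b)_47: α=-2, u≡23; β=-4, v≡28 (mod 47); (23|47)=-1, (28|47)=+1; sign (−1)^0·-1^-4·+1^-2 = +1.
(a,b)_2: α=12, β=8; u≡5, v≡1 (mod 8); ε(u)ε(v)=0·0, αω(v)=12·0, βω(u)=8·1; sum ≡ 0  ⇒  +1.
(a,b)_13: α=2, u≡2; β=3, v≡6 (mod 13); (2|13)=-1, (6|13)=-1; sign (−1)^0·-1^3·-1^2 = -1.
Ram(5, -15015) = {3, 5, 7, 13}; no ℚ_3-point on the conic.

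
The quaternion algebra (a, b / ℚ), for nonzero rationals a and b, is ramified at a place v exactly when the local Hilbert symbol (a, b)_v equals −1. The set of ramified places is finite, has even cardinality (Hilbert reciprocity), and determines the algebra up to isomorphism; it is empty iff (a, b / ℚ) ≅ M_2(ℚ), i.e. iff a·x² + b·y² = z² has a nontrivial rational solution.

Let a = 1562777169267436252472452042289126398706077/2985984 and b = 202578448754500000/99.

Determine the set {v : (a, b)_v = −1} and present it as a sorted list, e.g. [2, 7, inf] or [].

(a, b) ≡ (1966237, 32094062) mod (ℚ^×)²; places V = {2, 3, 5, 7, 11, 13, 17, 23, 31, 41, ∞}.
(a,b)_23: α=2, u≡13; β=1, v≡11 (mod 23); (13|23)=+1, (11|23)=-1; sign (−1)^0·+1^1·-1^2 = +1.
(a,b)_17: α=9, u≡7; β=3, v≡15 (mod 17); (7|17)=-1, (15|17)=+1; sign (−1)^0·-1^3·+1^9 = -1.
(a,b)_11: α=2, u≡1; β=-1, v≡8 (mod 11); (1|11)=+1, (8|11)=-1; sign (−1)^0·+1^-1·-1^2 = +1.
(a,b)_31: α=5, u≡5; β=2, v≡28 (mod 31); (5|31)=+1, (28|31)=+1; sign (−1)^0·+1^2·+1^5 = +1.
(a,b)_41: α=7, u≡6; β=1, v≡32 (mod 41); (6|41)=-1, (32|41)=+1; sign (−1)^0·-1^1·+1^7 = -1.
(a,b)_7: α=5, u≡2; β=1, v≡5 (mod 7); (2|7)=+1, (5|7)=-1; sign (−1)^1·+1^1·-1^5 = +1.
(a,b)_∞: sgn(1966237)=+, sgn(32094062)=+, so +1.
(a,b)_13: α=3, u≡8; β=1, v≡12 (mod 13); (8|13)=-1, (12|13)=+1; sign (−1)^0·-1^1·+1^3 = -1.
(a,b)_2: α=-12, β=5; u≡5, v≡7 (mod 8); ε(u)ε(v)=0·1, αω(v)=-12·0, βω(u)=5·1; sum ≡ 1  ⇒  -1.
(a,b)_3: α=-6, u≡1; β=-2, v≡2 (mod 3); (1|3)=+1, (2|3)=-1; sign (−1)^0·+1^-2·-1^-6 = +1.
(a,b)_5: α=0, u≡3; β=6, v≡2 (mod 5); (3|5)=-1, (2|5)=-1; sign (−1)^0·-1^6·-1^0 = +1.
Ram(1966237, 32094062) = {2, 13, 17, 41}; no ℚ_2-point on the conic.

[2, 13, 17, 41]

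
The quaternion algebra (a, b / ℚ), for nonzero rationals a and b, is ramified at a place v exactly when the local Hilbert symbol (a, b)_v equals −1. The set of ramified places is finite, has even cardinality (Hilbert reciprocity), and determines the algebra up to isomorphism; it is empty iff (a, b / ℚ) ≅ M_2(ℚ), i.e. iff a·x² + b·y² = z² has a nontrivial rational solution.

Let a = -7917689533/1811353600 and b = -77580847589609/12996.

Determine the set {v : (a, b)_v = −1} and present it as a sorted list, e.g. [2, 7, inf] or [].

[2, 13, 23, inf]

Mod squares: a ≡ -13, b ≡ -1031849. Check v ∈ {∞, 2, 3, 5, 7, 13, 17, 19, 23, 29, 37}.
v=3: a=3^0·(≡2), b=3^-2·(≡1) mod 3; (2|3)=-1, (1|3)=+1; (−1)^{0·-2·1}·(-1)^-2·(+1)^0 = +1.
v=19: a=19^-2·(≡6), b=19^-2·(≡12) mod 19; (6|19)=+1, (12|19)=-1; (−1)^{-2·-2·9}·(+1)^-2·(-1)^-2 = +1.
v=17: a=17^0·(≡9), b=17^1·(≡14) mod 17; (9|17)=+1, (14|17)=-1; (−1)^{0·1·8}·(+1)^1·(-1)^0 = +1.
v=∞: -13 < 0 and -1031849 < 0  ⇒  (a,b)_∞ = -1.
v=29: a=29^2·(≡24), b=29^3·(≡26) mod 29; (24|29)=+1, (26|29)=-1; (−1)^{2·3·14}·(+1)^3·(-1)^2 = +1.
v=13: a=13^1·(≡10), b=13^3·(≡6) mod 13; (10|13)=+1, (6|13)=-1; (−1)^{1·3·6}·(+1)^3·(-1)^1 = -1.
v=7: a=7^-2·(≡1), b=7^1·(≡6) mod 7; (1|7)=+1, (6|7)=-1; (−1)^{-2·1·3}·(+1)^1·(-1)^-2 = +1.
v=37: a=37^2·(≡18), b=37^0·(≡4) mod 37; (18|37)=-1, (4|37)=+1; (−1)^{2·0·18}·(-1)^0·(+1)^2 = +1.
v=23: a=23^2·(≡11), b=23^3·(≡5) mod 23; (11|23)=-1, (5|23)=-1; (−1)^{2·3·11}·(-1)^3·(-1)^2 = -1.
v=5: a=5^-2·(≡3), b=5^0·(≡1) mod 5; (3|5)=-1, (1|5)=+1; (−1)^{-2·0·2}·(-1)^0·(+1)^-2 = +1.
v=2: v_2(a)=-12, v_2(b)=-2; units ≡ 3, 7 (mod 8); ε·ε+αω+βω = 1·1+-12·0+-2·1 ≡ 1  ⇒  (a,b)_2 = -1.
(-13, -1031849 / ℚ) ramifies at {2, 13, 23, ∞}: a division algebra.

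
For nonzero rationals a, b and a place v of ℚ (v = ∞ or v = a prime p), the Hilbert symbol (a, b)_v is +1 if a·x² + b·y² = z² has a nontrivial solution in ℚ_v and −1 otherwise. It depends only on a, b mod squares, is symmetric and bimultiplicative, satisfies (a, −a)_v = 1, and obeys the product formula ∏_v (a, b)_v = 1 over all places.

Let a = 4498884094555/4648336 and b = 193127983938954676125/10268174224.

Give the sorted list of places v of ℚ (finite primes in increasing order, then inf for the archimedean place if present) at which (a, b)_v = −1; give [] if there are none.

[17, 23, 37, 43]

(a, b) ≡ (5059195, 127526605) mod (ℚ^×)²; places V = {2, 3, 5, 7, 11, 17, 23, 29, 37, 41, 43, 47, ∞}.
(a,b)_2: α=-4, β=-4; u≡3, v≡5 (mod 8); ε(u)ε(v)=1·0, αω(v)=-4·1, βω(u)=-4·1; sum ≡ 0  ⇒  +1.
(a,b)_3: α=0, u≡1; β=4, v≡1 (mod 3); (1|3)=+1, (1|3)=+1; sign (−1)^0·+1^4·+1^0 = +1.
(a,b)_47: α=0, u≡17; β=-2, v≡42 (mod 47); (17|47)=+1, (42|47)=+1; sign (−1)^0·+1^-2·+1^0 = +1.
(a,b)_5: α=1, u≡1; β=3, v≡1 (mod 5); (1|5)=+1, (1|5)=+1; sign (−1)^0·+1^3·+1^1 = +1.
(a,b)_7: α=-4, u≡1; β=-4, v≡5 (mod 7); (1|7)=+1, (5|7)=-1; sign (−1)^0·+1^-4·-1^-4 = +1.
(a,b)_43: α=0, u≡29; β=1, v≡16 (mod 43); (29|43)=-1, (16|43)=+1; sign (−1)^0·-1^1·+1^0 = -1.
(a,b)_∞: sgn(5059195)=+, sgn(127526605)=+, so +1.
(a,b)_41: α=3, u≡30; β=3, v≡13 (mod 41); (30|41)=-1, (13|41)=-1; sign (−1)^0·-1^3·-1^3 = +1.
(a,b)_29: α=1, u≡16; β=2, v≡20 (mod 29); (16|29)=+1, (20|29)=+1; sign (−1)^0·+1^2·+1^1 = +1.
(a,b)_17: α=0, u≡6; β=1, v≡13 (mod 17); (6|17)=-1, (13|17)=+1; sign (−1)^0·-1^1·+1^0 = -1.
(a,b)_37: α=1, u≡13; β=1, v≡10 (mod 37); (13|37)=-1, (10|37)=+1; sign (−1)^0·-1^1·+1^1 = -1.
(a,b)_11: α=-2, u≡1; β=-2, v≡10 (mod 11); (1|11)=+1, (10|11)=-1; sign (−1)^0·+1^-2·-1^-2 = +1.
(a,b)_23: α=3, u≡6; β=3, v≡4 (mod 23); (6|23)=+1, (4|23)=+1; sign (−1)^1·+1^3·+1^3 = -1.
|Ram(5059195, 127526605)| = 4, even; anisotropic at {17, 23, 37, 43}.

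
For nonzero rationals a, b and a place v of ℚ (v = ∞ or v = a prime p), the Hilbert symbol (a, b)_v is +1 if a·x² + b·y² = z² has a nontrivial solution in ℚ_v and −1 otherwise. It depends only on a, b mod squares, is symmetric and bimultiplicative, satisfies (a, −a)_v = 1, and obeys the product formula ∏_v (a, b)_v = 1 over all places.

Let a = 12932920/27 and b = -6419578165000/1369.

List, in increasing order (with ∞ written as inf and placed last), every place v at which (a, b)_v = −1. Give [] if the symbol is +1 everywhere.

[2, 3, 17, 19]

(a, b) ≡ (9699690, -58786) mod (ℚ^×)²; places V = {2, 3, 5, 7, 11, 13, 17, 19, 37, ∞}.
(a,b)_∞: sgn(9699690)=+, sgn(-58786)=−, so +1.
(a,b)_7: α=1, u≡6; β=1, v≡4 (mod 7); (6|7)=-1, (4|7)=+1; sign (−1)^1·-1^1·+1^1 = +1.
(a,b)_37: α=0, u≡6; β=-2, v≡16 (mod 37); (6|37)=-1, (16|37)=+1; sign (−1)^0·-1^-2·+1^0 = +1.
(a,b)_2: α=3, β=3; u≡5, v≡7 (mod 8); ε(u)ε(v)=0·1, αω(v)=3·0, βω(u)=3·1; sum ≡ 1  ⇒  -1.
(a,b)_11: α=1, u≡8; β=2, v≡9 (mod 11); (8|11)=-1, (9|11)=+1; sign (−1)^0·-1^2·+1^1 = +1.
(a,b)_5: α=1, u≡2; β=4, v≡4 (mod 5); (2|5)=-1, (4|5)=+1; sign (−1)^0·-1^4·+1^1 = +1.
(a,b)_19: α=1, u≡3; β=3, v≡3 (mod 19); (3|19)=-1, (3|19)=-1; sign (−1)^1·-1^3·-1^1 = -1.
(a,b)_17: α=1, u≡1; β=1, v≡7 (mod 17); (1|17)=+1, (7|17)=-1; sign (−1)^0·+1^1·-1^1 = -1.
(a,b)_13: α=1, u≡2; β=1, v≡2 (mod 13); (2|13)=-1, (2|13)=-1; sign (−1)^0·-1^1·-1^1 = +1.
(a,b)_3: α=-3, u≡1; β=0, v≡2 (mod 3); (1|3)=+1, (2|3)=-1; sign (−1)^0·+1^0·-1^-3 = -1.
(9699690, -58786 / ℚ) ramifies at {2, 3, 17, 19}: a division algebra.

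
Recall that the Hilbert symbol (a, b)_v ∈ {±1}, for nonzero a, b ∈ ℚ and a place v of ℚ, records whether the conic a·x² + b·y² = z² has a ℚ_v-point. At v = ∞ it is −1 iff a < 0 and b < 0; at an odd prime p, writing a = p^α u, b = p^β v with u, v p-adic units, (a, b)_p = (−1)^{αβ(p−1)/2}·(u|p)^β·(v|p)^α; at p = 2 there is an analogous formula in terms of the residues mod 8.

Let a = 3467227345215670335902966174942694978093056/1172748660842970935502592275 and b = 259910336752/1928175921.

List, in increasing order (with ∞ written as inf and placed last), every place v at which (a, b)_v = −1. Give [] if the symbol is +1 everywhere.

(a, b) ≡ (5232799, 703) mod (ℚ^×)²; places V = {2, 3, 5, 7, 11, 13, 17, 19, 23, 37, 41, 43, ∞}.
(a,b)_19: α=8, u≡5; β=3, v≡8 (mod 19); (5|19)=+1, (8|19)=-1; sign (−1)^0·+1^3·-1^8 = +1.
(a,b)_2: α=20, β=4; u≡7, v≡7 (mod 8); ε(u)ε(v)=1·1, αω(v)=20·0, βω(u)=4·0; sum ≡ 1  ⇒  -1.
(a,b)_7: α=-6, u≡3; β=-2, v≡3 (mod 7); (3|7)=-1, (3|7)=-1; sign (−1)^0·-1^-2·-1^-6 = +1.
(a,b)_3: α=-12, u≡1; β=-4, v≡1 (mod 3); (1|3)=+1, (1|3)=+1; sign (−1)^0·+1^-4·+1^-12 = +1.
(a,b)_11: α=-1, u≡9; β=2, v≡10 (mod 11); (9|11)=+1, (10|11)=-1; sign (−1)^0·+1^2·-1^-1 = -1.
(a,b)_43: α=7, u≡29; β=0, v≡35 (mod 43); (29|43)=-1, (35|43)=+1; sign (−1)^0·-1^0·+1^7 = +1.
(a,b)_5: α=-2, u≡1; β=0, v≡2 (mod 5); (1|5)=+1, (2|5)=-1; sign (−1)^0·+1^0·-1^-2 = +1.
(a,b)_13: α=3, u≡4; β=0, v≡3 (mod 13); (4|13)=+1, (3|13)=+1; sign (−1)^0·+1^0·+1^3 = +1.
(a,b)_17: α=-6, u≡5; β=-2, v≡6 (mod 17); (5|17)=-1, (6|17)=-1; sign (−1)^0·-1^-2·-1^-6 = +1.
(a,b)_∞: sgn(5232799)=+, sgn(703)=+, so +1.
(a,b)_23: α=5, u≡10; β=2, v≡6 (mod 23); (10|23)=-1, (6|23)=+1; sign (−1)^0·-1^2·+1^5 = +1.
(a,b)_41: α=-4, u≡25; β=-2, v≡15 (mod 41); (25|41)=+1, (15|41)=-1; sign (−1)^0·+1^-2·-1^-4 = +1.
(a,b)_37: α=3, u≡8; β=1, v≡15 (mod 37); (8|37)=-1, (15|37)=-1; sign (−1)^0·-1^1·-1^3 = +1.
|Ram(5232799, 703)| = 2, even; anisotropic at {2, 11}.

[2, 11]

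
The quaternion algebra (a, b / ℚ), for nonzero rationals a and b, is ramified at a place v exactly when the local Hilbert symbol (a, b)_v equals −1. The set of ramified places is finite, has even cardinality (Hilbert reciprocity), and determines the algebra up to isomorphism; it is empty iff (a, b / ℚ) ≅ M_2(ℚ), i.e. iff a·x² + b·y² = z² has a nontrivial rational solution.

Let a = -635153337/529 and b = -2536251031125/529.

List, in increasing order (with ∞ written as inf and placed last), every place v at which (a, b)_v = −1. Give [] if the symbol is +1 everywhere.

Mod squares: a ≡ -29393, b ≡ -5. Check v ∈ {∞, 2, 3, 5, 7, 13, 17, 19, 23}.
v=7: a=7^5·(≡4), b=7^4·(≡1) mod 7; (4|7)=+1, (1|7)=+1; (−1)^{5·4·3}·(+1)^4·(+1)^5 = +1.
v=17: a=17^1·(≡5), b=17^2·(≡5) mod 17; (5|17)=-1, (5|17)=-1; (−1)^{1·2·8}·(-1)^2·(-1)^1 = -1.
v=∞: -29393 < 0 and -5 < 0  ⇒  (a,b)_∞ = -1.
v=13: a=13^1·(≡9), b=13^0·(≡8) mod 13; (9|13)=+1, (8|13)=-1; (−1)^{1·0·6}·(+1)^0·(-1)^1 = -1.
v=23: a=23^-2·(≡12), b=23^-2·(≡1) mod 23; (12|23)=+1, (1|23)=+1; (−1)^{-2·-2·11}·(+1)^-2·(+1)^-2 = +1.
v=5: a=5^0·(≡2), b=5^3·(≡4) mod 5; (2|5)=-1, (4|5)=+1; (−1)^{0·3·2}·(-1)^3·(+1)^0 = -1.
v=3: a=3^2·(≡1), b=3^4·(≡1) mod 3; (1|3)=+1, (1|3)=+1; (−1)^{2·4·1}·(+1)^4·(+1)^2 = +1.
v=19: a=19^1·(≡16), b=19^2·(≡13) mod 19; (16|19)=+1, (13|19)=-1; (−1)^{1·2·9}·(+1)^2·(-1)^1 = -1.
v=2: v_2(a)=0, v_2(b)=0; units ≡ 7, 3 (mod 8); ε·ε+αω+βω = 1·1+0·1+0·0 ≡ 1  ⇒  (a,b)_2 = -1.
(-29393, -5 / ℚ) ramifies at {2, 5, 13, 17, 19, ∞}: a division algebra.

[2, 5, 13, 17, 19, inf]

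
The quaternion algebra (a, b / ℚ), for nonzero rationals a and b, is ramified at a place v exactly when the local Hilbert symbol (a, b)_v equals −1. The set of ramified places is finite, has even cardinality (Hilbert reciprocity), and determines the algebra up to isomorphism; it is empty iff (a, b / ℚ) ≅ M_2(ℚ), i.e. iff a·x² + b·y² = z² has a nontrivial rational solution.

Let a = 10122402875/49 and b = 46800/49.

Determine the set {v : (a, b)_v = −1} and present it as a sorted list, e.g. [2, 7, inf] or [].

(a, b) ≡ (2395835, 13) mod (ℚ^×)²; places V = {2, 3, 5, 7, 13, 29, 31, 41, ∞}.
(a,b)_2: α=0, β=4; u≡3, v≡5 (mod 8); ε(u)ε(v)=1·0, αω(v)=0·1, βω(u)=4·1; sum ≡ 0  ⇒  +1.
(a,b)_5: α=3, u≡2; β=2, v≡3 (mod 5); (2|5)=-1, (3|5)=-1; sign (−1)^0·-1^2·-1^3 = -1.
(a,b)_31: α=1, u≡1; β=0, v≡27 (mod 31); (1|31)=+1, (27|31)=-1; sign (−1)^0·+1^0·-1^1 = -1.
(a,b)_∞: sgn(2395835)=+, sgn(13)=+, so +1.
(a,b)_3: α=0, u≡2; β=2, v≡1 (mod 3); (2|3)=-1, (1|3)=+1; sign (−1)^0·-1^2·+1^0 = +1.
(a,b)_29: α=1, u≡23; β=0, v≡20 (mod 29); (23|29)=+1, (20|29)=+1; sign (−1)^0·+1^0·+1^1 = +1.
(a,b)_7: α=-2, u≡4; β=-2, v≡5 (mod 7); (4|7)=+1, (5|7)=-1; sign (−1)^0·+1^-2·-1^-2 = +1.
(a,b)_13: α=3, u≡11; β=1, v≡9 (mod 13); (11|13)=-1, (9|13)=+1; sign (−1)^0·-1^1·+1^3 = -1.
(a,b)_41: α=1, u≡23; β=0, v≡28 (mod 41); (23|41)=+1, (28|41)=-1; sign (−1)^0·+1^0·-1^1 = -1.
(2395835, 13 / ℚ) ramifies at {5, 13, 31, 41}: a division algebra.

[5, 13, 31, 41]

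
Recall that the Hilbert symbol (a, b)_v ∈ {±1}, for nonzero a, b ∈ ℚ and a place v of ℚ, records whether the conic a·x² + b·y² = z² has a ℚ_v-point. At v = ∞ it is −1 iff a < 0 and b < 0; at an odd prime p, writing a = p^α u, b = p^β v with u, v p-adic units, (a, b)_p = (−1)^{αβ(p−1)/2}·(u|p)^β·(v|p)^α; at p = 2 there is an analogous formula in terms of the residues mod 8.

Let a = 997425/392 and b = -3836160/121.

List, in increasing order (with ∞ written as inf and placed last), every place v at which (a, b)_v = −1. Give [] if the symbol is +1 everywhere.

(a, b) ≡ (8866, -185) mod (ℚ^×)²; places V = {2, 3, 5, 7, 11, 13, 31, 37, ∞}.
(a,b)_∞: sgn(8866)=+, sgn(-185)=−, so +1.
(a,b)_31: α=1, u≡20; β=0, v≡1 (mod 31); (20|31)=+1, (1|31)=+1; sign (−1)^0·+1^0·+1^1 = +1.
(a,b)_5: α=2, u≡1; β=1, v≡3 (mod 5); (1|5)=+1, (3|5)=-1; sign (−1)^0·+1^1·-1^2 = +1.
(a,b)_7: α=-2, u≡2; β=0, v≡4 (mod 7); (2|7)=+1, (4|7)=+1; sign (−1)^0·+1^0·+1^-2 = +1.
(a,b)_37: α=0, u≡31; β=1, v≡29 (mod 37); (31|37)=-1, (29|37)=-1; sign (−1)^0·-1^1·-1^0 = -1.
(a,b)_11: α=1, u≡5; β=-2, v≡2 (mod 11); (5|11)=+1, (2|11)=-1; sign (−1)^0·+1^-2·-1^1 = -1.
(a,b)_13: α=1, u≡6; β=0, v≡9 (mod 13); (6|13)=-1, (9|13)=+1; sign (−1)^0·-1^0·+1^1 = +1.
(a,b)_3: α=2, u≡1; β=4, v≡1 (mod 3); (1|3)=+1, (1|3)=+1; sign (−1)^0·+1^4·+1^2 = +1.
(a,b)_2: α=-3, β=8; u≡1, v≡7 (mod 8); ε(u)ε(v)=0·1, αω(v)=-3·0, βω(u)=8·0; sum ≡ 0  ⇒  +1.
(8866, -185 / ℚ) ramifies at {11, 37}: a division algebra.

[11, 37]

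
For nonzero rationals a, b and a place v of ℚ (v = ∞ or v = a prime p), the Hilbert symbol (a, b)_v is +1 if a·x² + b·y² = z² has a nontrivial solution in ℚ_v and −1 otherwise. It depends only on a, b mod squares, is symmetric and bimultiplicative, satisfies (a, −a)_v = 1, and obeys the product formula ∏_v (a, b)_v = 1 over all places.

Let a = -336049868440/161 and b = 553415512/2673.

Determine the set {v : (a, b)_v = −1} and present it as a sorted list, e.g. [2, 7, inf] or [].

[17, 23]

Mod squares: a ≡ -3913910, b ≡ 19734. Check v ∈ {∞, 2, 3, 5, 7, 11, 13, 17, 23, 37}.
v=3: a=3^0·(≡1), b=3^-5·(≡2) mod 3; (1|3)=+1, (2|3)=-1; (−1)^{0·-5·1}·(+1)^-5·(-1)^0 = +1.
v=7: a=7^-1·(≡4), b=7^0·(≡1) mod 7; (4|7)=+1, (1|7)=+1; (−1)^{-1·0·3}·(+1)^0·(+1)^-1 = +1.
v=2: v_2(a)=3, v_2(b)=3; units ≡ 5, 3 (mod 8); ε·ε+αω+βω = 0·1+3·1+3·1 ≡ 0  ⇒  (a,b)_2 = +1.
v=17: a=17^1·(≡15), b=17^0·(≡7) mod 17; (15|17)=+1, (7|17)=-1; (−1)^{1·0·8}·(+1)^0·(-1)^1 = -1.
v=5: a=5^1·(≡2), b=5^0·(≡4) mod 5; (2|5)=-1, (4|5)=+1; (−1)^{1·0·2}·(-1)^0·(+1)^1 = +1.
v=11: a=11^3·(≡6), b=11^-1·(≡1) mod 11; (6|11)=-1, (1|11)=+1; (−1)^{3·-1·5}·(-1)^-1·(+1)^3 = +1.
v=13: a=13^5·(≡9), b=13^3·(≡1) mod 13; (9|13)=+1, (1|13)=+1; (−1)^{5·3·6}·(+1)^3·(+1)^5 = +1.
v=23: a=23^-1·(≡19), b=23^1·(≡5) mod 23; (19|23)=-1, (5|23)=-1; (−1)^{-1·1·11}·(-1)^1·(-1)^-1 = -1.
v=37: a=37^0·(≡32), b=37^2·(≡19) mod 37; (32|37)=-1, (19|37)=-1; (−1)^{0·2·18}·(-1)^2·(-1)^0 = +1.
v=∞: -3913910 < 0 and 19734 > 0  ⇒  (a,b)_∞ = +1.
|Ram(-3913910, 19734)| = 2, even; anisotropic at {17, 23}.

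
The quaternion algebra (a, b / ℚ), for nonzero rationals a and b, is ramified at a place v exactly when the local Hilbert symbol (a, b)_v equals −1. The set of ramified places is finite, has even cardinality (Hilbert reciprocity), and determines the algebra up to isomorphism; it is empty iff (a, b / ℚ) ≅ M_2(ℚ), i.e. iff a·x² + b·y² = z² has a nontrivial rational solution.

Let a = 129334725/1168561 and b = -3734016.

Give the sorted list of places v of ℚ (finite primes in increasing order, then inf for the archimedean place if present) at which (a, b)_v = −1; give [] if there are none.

Mod squares: a ≡ 221, b ≡ -14586. Check v ∈ {∞, 2, 3, 5, 11, 13, 17, 23, 47}.
v=3: a=3^4·(≡2), b=3^1·(≡1) mod 3; (2|3)=-1, (1|3)=+1; (−1)^{4·1·1}·(-1)^1·(+1)^4 = -1.
v=2: v_2(a)=0, v_2(b)=9; units ≡ 5, 3 (mod 8); ε·ε+αω+βω = 0·1+0·1+9·1 ≡ 1  ⇒  (a,b)_2 = -1.
v=47: a=47^-2·(≡30), b=47^0·(≡40) mod 47; (30|47)=-1, (40|47)=-1; (−1)^{-2·0·23}·(-1)^0·(-1)^-2 = +1.
v=∞: 221 > 0 and -14586 < 0  ⇒  (a,b)_∞ = +1.
v=11: a=11^0·(≡4), b=11^1·(≡4) mod 11; (4|11)=+1, (4|11)=+1; (−1)^{0·1·5}·(+1)^1·(+1)^0 = +1.
v=13: a=13^1·(≡4), b=13^1·(≡3) mod 13; (4|13)=+1, (3|13)=+1; (−1)^{1·1·6}·(+1)^1·(+1)^1 = +1.
v=5: a=5^2·(≡4), b=5^0·(≡4) mod 5; (4|5)=+1, (4|5)=+1; (−1)^{2·0·2}·(+1)^0·(+1)^2 = +1.
v=17: a=17^3·(≡4), b=17^1·(≡9) mod 17; (4|17)=+1, (9|17)=+1; (−1)^{3·1·8}·(+1)^1·(+1)^3 = +1.
v=23: a=23^-2·(≡21), b=23^0·(≡11) mod 23; (21|23)=-1, (11|23)=-1; (−1)^{-2·0·11}·(-1)^0·(-1)^-2 = +1.
Ram(221, -14586) = {2, 3}; no ℚ_2-point on the conic.

[2, 3]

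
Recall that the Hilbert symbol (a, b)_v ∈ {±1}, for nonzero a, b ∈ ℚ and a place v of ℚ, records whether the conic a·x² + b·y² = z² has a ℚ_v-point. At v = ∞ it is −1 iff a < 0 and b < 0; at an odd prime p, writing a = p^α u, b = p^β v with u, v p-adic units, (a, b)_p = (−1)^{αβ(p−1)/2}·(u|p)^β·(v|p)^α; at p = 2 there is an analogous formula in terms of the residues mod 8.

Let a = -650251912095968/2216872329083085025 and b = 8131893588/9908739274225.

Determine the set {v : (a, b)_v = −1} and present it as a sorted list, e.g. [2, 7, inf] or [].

[2, 31]

Mod squares: a ≡ -62, b ≡ 533. Check v ∈ {∞, 2, 3, 5, 7, 11, 13, 31, 41, 43}.
v=43: a=43^-4·(≡24), b=43^-2·(≡6) mod 43; (24|43)=+1, (6|43)=+1; (−1)^{-4·-2·21}·(+1)^-2·(+1)^-4 = +1.
v=41: a=41^2·(≡20), b=41^1·(≡15) mod 41; (20|41)=+1, (15|41)=-1; (−1)^{2·1·20}·(+1)^1·(-1)^2 = +1.
v=∞: -62 < 0 and 533 > 0  ⇒  (a,b)_∞ = +1.
v=3: a=3^0·(≡1), b=3^4·(≡2) mod 3; (1|3)=+1, (2|3)=-1; (−1)^{0·4·1}·(+1)^4·(-1)^0 = +1.
v=13: a=13^2·(≡1), b=13^1·(≡6) mod 13; (1|13)=+1, (6|13)=-1; (−1)^{2·1·6}·(+1)^1·(-1)^2 = +1.
v=31: a=31^3·(≡13), b=31^2·(≡15) mod 31; (13|31)=-1, (15|31)=-1; (−1)^{3·2·15}·(-1)^2·(-1)^3 = -1.
v=11: a=11^-10·(≡9), b=11^-8·(≡9) mod 11; (9|11)=+1, (9|11)=+1; (−1)^{-10·-8·5}·(+1)^-8·(+1)^-10 = +1.
v=2: v_2(a)=5, v_2(b)=2; units ≡ 1, 5 (mod 8); ε·ε+αω+βω = 0·0+5·1+2·0 ≡ 1  ⇒  (a,b)_2 = -1.
v=5: a=5^-2·(≡2), b=5^-2·(≡2) mod 5; (2|5)=-1, (2|5)=-1; (−1)^{-2·-2·2}·(-1)^-2·(-1)^-2 = +1.
v=7: a=7^4·(≡2), b=7^2·(≡4) mod 7; (2|7)=+1, (4|7)=+1; (−1)^{4·2·3}·(+1)^2·(+1)^4 = +1.
Ram(-62, 533) = {2, 31}; no ℚ_2-point on the conic.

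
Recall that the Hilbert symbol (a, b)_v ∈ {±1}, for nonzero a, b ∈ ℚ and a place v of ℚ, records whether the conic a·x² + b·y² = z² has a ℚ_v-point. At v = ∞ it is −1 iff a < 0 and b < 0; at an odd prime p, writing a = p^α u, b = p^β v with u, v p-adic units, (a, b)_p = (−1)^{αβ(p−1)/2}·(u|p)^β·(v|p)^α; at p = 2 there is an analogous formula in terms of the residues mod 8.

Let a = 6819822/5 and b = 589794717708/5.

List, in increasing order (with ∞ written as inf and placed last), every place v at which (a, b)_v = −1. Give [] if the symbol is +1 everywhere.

[2, 3, 19, 23]

Mod squares: a ≡ 13110, b ≡ 15. Check v ∈ {∞, 2, 3, 5, 7, 17, 19, 23}.
v=5: a=5^-1·(≡2), b=5^-1·(≡3) mod 5; (2|5)=-1, (3|5)=-1; (−1)^{-1·-1·2}·(-1)^-1·(-1)^-1 = +1.
v=3: a=3^3·(≡2), b=3^9·(≡2) mod 3; (2|3)=-1, (2|3)=-1; (−1)^{3·9·1}·(-1)^9·(-1)^3 = -1.
v=23: a=23^1·(≡18), b=23^2·(≡5) mod 23; (18|23)=+1, (5|23)=-1; (−1)^{1·2·11}·(+1)^2·(-1)^1 = -1.
v=∞: 13110 > 0 and 15 > 0  ⇒  (a,b)_∞ = +1.
v=2: v_2(a)=1, v_2(b)=2; units ≡ 3, 7 (mod 8); ε·ε+αω+βω = 1·1+1·0+2·1 ≡ 1  ⇒  (a,b)_2 = -1.
v=17: a=17^2·(≡14), b=17^2·(≡13) mod 17; (14|17)=-1, (13|17)=+1; (−1)^{2·2·8}·(-1)^2·(+1)^2 = +1.
v=7: a=7^0·(≡6), b=7^2·(≡2) mod 7; (6|7)=-1, (2|7)=+1; (−1)^{0·2·3}·(-1)^2·(+1)^0 = +1.
v=19: a=19^1·(≡17), b=19^0·(≡3) mod 19; (17|19)=+1, (3|19)=-1; (−1)^{1·0·9}·(+1)^0·(-1)^1 = -1.
|Ram(13110, 15)| = 4, even; anisotropic at {2, 3, 19, 23}.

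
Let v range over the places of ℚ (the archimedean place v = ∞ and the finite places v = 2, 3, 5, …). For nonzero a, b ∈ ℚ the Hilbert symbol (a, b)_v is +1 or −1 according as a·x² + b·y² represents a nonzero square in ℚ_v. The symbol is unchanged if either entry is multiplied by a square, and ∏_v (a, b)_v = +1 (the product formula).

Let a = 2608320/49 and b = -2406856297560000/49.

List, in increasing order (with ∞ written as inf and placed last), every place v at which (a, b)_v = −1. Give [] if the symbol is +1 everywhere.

(a, b) ≡ (40755, -8151) mod (ℚ^×)²; places V = {2, 3, 5, 7, 11, 13, 19, ∞}.
(a,b)_3: α=1, u≡1; β=1, v≡1 (mod 3); (1|3)=+1, (1|3)=+1; sign (−1)^1·+1^1·+1^1 = -1.
(a,b)_7: α=-2, u≡1; β=-2, v≡1 (mod 7); (1|7)=+1, (1|7)=+1; sign (−1)^0·+1^-2·+1^-2 = +1.
(a,b)_11: α=1, u≡3; β=3, v≡8 (mod 11); (3|11)=+1, (8|11)=-1; sign (−1)^1·+1^3·-1^1 = +1.
(a,b)_5: α=1, u≡1; β=4, v≡1 (mod 5); (1|5)=+1, (1|5)=+1; sign (−1)^0·+1^4·+1^1 = +1.
(a,b)_19: α=1, u≡16; β=3, v≡13 (mod 19); (16|19)=+1, (13|19)=-1; sign (−1)^1·+1^3·-1^1 = +1.
(a,b)_2: α=6, β=6; u≡3, v≡1 (mod 8); ε(u)ε(v)=1·0, αω(v)=6·0, βω(u)=6·1; sum ≡ 0  ⇒  +1.
(a,b)_∞: sgn(40755)=+, sgn(-8151)=−, so +1.
(a,b)_13: α=1, u≡5; β=3, v≡12 (mod 13); (5|13)=-1, (12|13)=+1; sign (−1)^0·-1^3·+1^1 = -1.
|Ram(40755, -8151)| = 2, even; anisotropic at {3, 13}.

[3, 13]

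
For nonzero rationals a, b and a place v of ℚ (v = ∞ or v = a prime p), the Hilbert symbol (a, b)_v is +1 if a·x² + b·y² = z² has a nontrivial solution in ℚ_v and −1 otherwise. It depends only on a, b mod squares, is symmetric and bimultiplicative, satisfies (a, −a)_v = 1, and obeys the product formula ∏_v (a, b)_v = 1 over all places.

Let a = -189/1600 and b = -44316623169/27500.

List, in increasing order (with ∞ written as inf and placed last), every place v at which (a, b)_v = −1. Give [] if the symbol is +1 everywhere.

[3, 7, 13, inf]

Mod squares: a ≡ -21, b ≡ -62491. Check v ∈ {∞, 2, 3, 5, 7, 11, 13, 19, 23}.
v=23: a=23^0·(≡12), b=23^1·(≡17) mod 23; (12|23)=+1, (17|23)=-1; (−1)^{0·1·11}·(+1)^1·(-1)^0 = +1.
v=11: a=11^0·(≡4), b=11^-1·(≡2) mod 11; (4|11)=+1, (2|11)=-1; (−1)^{0·-1·5}·(+1)^-1·(-1)^0 = +1.
v=7: a=7^1·(≡2), b=7^4·(≡6) mod 7; (2|7)=+1, (6|7)=-1; (−1)^{1·4·3}·(+1)^4·(-1)^1 = -1.
v=3: a=3^3·(≡2), b=3^2·(≡2) mod 3; (2|3)=-1, (2|3)=-1; (−1)^{3·2·1}·(-1)^2·(-1)^3 = -1.
v=19: a=19^0·(≡5), b=19^3·(≡7) mod 19; (5|19)=+1, (7|19)=+1; (−1)^{0·3·9}·(+1)^3·(+1)^0 = +1.
v=5: a=5^-2·(≡4), b=5^-4·(≡4) mod 5; (4|5)=+1, (4|5)=+1; (−1)^{-2·-4·2}·(+1)^-4·(+1)^-2 = +1.
v=13: a=13^0·(≡6), b=13^1·(≡4) mod 13; (6|13)=-1, (4|13)=+1; (−1)^{0·1·6}·(-1)^1·(+1)^0 = -1.
v=2: v_2(a)=-6, v_2(b)=-2; units ≡ 3, 5 (mod 8); ε·ε+αω+βω = 1·0+-6·1+-2·1 ≡ 0  ⇒  (a,b)_2 = +1.
v=∞: -21 < 0 and -62491 < 0  ⇒  (a,b)_∞ = -1.
|Ram(-21, -62491)| = 4, even; anisotropic at {3, 7, 13, ∞}.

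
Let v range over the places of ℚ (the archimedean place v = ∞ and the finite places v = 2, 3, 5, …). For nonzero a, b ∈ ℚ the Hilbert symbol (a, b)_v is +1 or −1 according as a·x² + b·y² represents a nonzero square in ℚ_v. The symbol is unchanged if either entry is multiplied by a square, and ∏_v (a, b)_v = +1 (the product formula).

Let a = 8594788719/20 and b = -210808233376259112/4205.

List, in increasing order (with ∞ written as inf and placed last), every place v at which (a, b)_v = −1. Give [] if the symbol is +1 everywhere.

Mod squares: a ≡ 86955, b ≡ -6290. Check v ∈ {∞, 2, 3, 5, 11, 17, 19, 29, 31, 37}.
v=5: a=5^-1·(≡1), b=5^-1·(≡3) mod 5; (1|5)=+1, (3|5)=-1; (−1)^{-1·-1·2}·(+1)^-1·(-1)^-1 = -1.
v=11: a=11^1·(≡7), b=11^2·(≡2) mod 11; (7|11)=-1, (2|11)=-1; (−1)^{1·2·5}·(-1)^2·(-1)^1 = -1.
v=2: v_2(a)=-2, v_2(b)=3; units ≡ 3, 7 (mod 8); ε·ε+αω+βω = 1·1+-2·0+3·1 ≡ 0  ⇒  (a,b)_2 = +1.
v=3: a=3^1·(≡2), b=3^6·(≡1) mod 3; (2|3)=-1, (1|3)=+1; (−1)^{1·6·1}·(-1)^6·(+1)^1 = +1.
v=∞: 86955 > 0 and -6290 < 0  ⇒  (a,b)_∞ = +1.
v=19: a=19^2·(≡6), b=19^2·(≡13) mod 19; (6|19)=+1, (13|19)=-1; (−1)^{2·2·9}·(+1)^2·(-1)^2 = +1.
v=37: a=37^2·(≡31), b=37^3·(≡23) mod 37; (31|37)=-1, (23|37)=-1; (−1)^{2·3·18}·(-1)^3·(-1)^2 = -1.
v=17: a=17^1·(≡2), b=17^1·(≡16) mod 17; (2|17)=+1, (16|17)=+1; (−1)^{1·1·8}·(+1)^1·(+1)^1 = +1.
v=31: a=31^1·(≡15), b=31^2·(≡13) mod 31; (15|31)=-1, (13|31)=-1; (−1)^{1·2·15}·(-1)^2·(-1)^1 = -1.
v=29: a=29^0·(≡20), b=29^-2·(≡14) mod 29; (20|29)=+1, (14|29)=-1; (−1)^{0·-2·14}·(+1)^-2·(-1)^0 = +1.
|Ram(86955, -6290)| = 4, even; anisotropic at {5, 11, 31, 37}.

[5, 11, 31, 37]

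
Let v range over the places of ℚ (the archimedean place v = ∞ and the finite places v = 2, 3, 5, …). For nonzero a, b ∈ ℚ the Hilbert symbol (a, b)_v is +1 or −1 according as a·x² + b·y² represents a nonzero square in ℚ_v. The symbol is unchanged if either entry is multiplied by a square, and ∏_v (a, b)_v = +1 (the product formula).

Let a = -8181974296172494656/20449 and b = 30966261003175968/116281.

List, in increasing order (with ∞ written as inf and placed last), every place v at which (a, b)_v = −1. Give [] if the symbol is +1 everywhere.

[2, 29]

Mod squares: a ≡ -1189, b ≡ 2. Check v ∈ {∞, 2, 3, 11, 13, 17, 19, 29, 31, 41}.
v=2: v_2(a)=6, v_2(b)=5; units ≡ 3, 1 (mod 8); ε·ε+αω+βω = 1·0+6·0+5·1 ≡ 1  ⇒  (a,b)_2 = -1.
v=19: a=19^2·(≡14), b=19^2·(≡18) mod 19; (14|19)=-1, (18|19)=-1; (−1)^{2·2·9}·(-1)^2·(-1)^2 = +1.
v=29: a=29^3·(≡21), b=29^2·(≡18) mod 29; (21|29)=-1, (18|29)=-1; (−1)^{3·2·14}·(-1)^2·(-1)^3 = -1.
v=∞: -1189 < 0 and 2 > 0  ⇒  (a,b)_∞ = +1.
v=31: a=31^0·(≡20), b=31^-2·(≡1) mod 31; (20|31)=+1, (1|31)=+1; (−1)^{0·-2·15}·(+1)^-2·(+1)^0 = +1.
v=13: a=13^-2·(≡8), b=13^0·(≡6) mod 13; (8|13)=-1, (6|13)=-1; (−1)^{-2·0·6}·(-1)^0·(-1)^-2 = +1.
v=3: a=3^6·(≡2), b=3^8·(≡2) mod 3; (2|3)=-1, (2|3)=-1; (−1)^{6·8·1}·(-1)^8·(-1)^6 = +1.
v=17: a=17^2·(≡1), b=17^2·(≡8) mod 17; (1|17)=+1, (8|17)=+1; (−1)^{2·2·8}·(+1)^2·(+1)^2 = +1.
v=11: a=11^-2·(≡2), b=11^-2·(≡2) mod 11; (2|11)=-1, (2|11)=-1; (−1)^{-2·-2·5}·(-1)^-2·(-1)^-2 = +1.
v=41: a=41^3·(≡30), b=41^2·(≡39) mod 41; (30|41)=-1, (39|41)=+1; (−1)^{3·2·20}·(-1)^2·(+1)^3 = +1.
(-1189, 2 / ℚ) ramifies at {2, 29}: a division algebra.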